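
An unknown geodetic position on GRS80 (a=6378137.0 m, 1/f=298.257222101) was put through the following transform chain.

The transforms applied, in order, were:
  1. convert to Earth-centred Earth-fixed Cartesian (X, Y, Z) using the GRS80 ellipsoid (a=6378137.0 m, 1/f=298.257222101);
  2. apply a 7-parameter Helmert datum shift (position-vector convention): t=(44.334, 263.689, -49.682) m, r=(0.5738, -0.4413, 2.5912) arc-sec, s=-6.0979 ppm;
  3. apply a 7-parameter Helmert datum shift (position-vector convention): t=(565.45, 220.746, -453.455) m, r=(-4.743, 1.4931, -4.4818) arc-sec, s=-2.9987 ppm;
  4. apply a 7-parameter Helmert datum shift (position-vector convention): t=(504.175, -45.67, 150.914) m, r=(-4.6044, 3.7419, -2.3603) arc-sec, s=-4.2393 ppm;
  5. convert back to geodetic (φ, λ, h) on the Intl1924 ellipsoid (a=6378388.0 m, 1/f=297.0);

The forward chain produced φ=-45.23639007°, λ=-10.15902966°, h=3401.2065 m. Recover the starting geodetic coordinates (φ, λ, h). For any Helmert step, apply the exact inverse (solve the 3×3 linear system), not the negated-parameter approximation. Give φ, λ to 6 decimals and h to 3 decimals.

start: φ=-45.236390°, λ=-10.159030°, h=3401.206 m
→ ECEF (a=6378388.000, f=1/297.0): X=4431004.6732, Y=-793992.9548, Z=-4508382.5775
→ Helmert⁻¹: X=4430610.1537, Y=-793799.3090, Z=-4508489.9476
→ Helmert⁻¹: X=4430107.8691, Y=-793822.5159, Z=-4508036.1962
→ Helmert⁻¹: X=4430070.9279, Y=-794159.2407, Z=-4508021.2724
→ geod (Bowring, a=6378137.000): φ=-45.23896200°, λ=-10.16321000°, h=2723.1380 m

φ=-45.238962°, λ=-10.163210°, h=2723.138 m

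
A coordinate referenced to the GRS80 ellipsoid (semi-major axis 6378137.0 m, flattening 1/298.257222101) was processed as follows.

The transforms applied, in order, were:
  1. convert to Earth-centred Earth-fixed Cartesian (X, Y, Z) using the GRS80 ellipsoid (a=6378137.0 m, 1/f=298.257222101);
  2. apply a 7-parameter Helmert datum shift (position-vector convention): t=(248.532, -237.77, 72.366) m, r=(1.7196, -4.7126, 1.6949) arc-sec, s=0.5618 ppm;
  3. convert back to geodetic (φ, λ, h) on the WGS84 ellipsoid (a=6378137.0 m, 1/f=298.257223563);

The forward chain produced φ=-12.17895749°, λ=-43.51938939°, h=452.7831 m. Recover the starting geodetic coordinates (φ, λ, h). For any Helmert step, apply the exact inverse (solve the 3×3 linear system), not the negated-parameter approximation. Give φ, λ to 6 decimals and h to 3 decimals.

start: φ=-12.178957°, λ=-43.519389°, h=452.783 m
→ ECEF (a=6378137.000, f=1/298.257223563): X=4521951.6908, Y=-4294081.1871, Z=-1336855.7997
→ Helmert⁻¹: X=4521634.7884, Y=-4293889.3059, Z=-1336994.9243
→ geod (Bowring, a=6378137.000): φ=-12.18087700°, λ=-43.52011600°, h=128.3550 m

φ=-12.180877°, λ=-43.520116°, h=128.355 m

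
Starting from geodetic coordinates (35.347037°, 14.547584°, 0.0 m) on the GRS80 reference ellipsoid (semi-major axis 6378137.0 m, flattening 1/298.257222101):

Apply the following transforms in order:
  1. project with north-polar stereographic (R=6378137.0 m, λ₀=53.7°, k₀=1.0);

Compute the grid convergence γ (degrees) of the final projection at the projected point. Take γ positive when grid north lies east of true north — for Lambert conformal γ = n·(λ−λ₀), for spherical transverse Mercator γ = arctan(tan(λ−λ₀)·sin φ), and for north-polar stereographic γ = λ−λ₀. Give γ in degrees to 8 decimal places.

-39.15241600

start: φ=35.347037°, λ=14.547584°, h=0.000 m
→ into stereo (λ₀=53.7°): φ=35.34703700°, λ−λ₀=-39.15241600°
convergence γ = -39.15241600°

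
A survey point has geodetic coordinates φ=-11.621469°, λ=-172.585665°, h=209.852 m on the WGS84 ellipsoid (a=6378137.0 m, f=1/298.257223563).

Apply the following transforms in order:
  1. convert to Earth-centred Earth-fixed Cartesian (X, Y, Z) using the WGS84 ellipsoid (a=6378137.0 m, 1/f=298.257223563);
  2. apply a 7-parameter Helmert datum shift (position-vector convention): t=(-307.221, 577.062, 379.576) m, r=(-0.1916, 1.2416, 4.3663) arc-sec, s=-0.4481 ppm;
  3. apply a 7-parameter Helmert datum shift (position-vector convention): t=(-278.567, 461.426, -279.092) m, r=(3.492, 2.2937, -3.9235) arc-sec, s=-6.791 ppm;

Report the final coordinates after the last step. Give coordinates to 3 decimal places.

start: φ=-11.621469°, λ=-172.585665°, h=209.852 m
→ ECEF (a=6378137.000, f=1/298.257223563): X=-6196194.6743, Y=-806321.6267, Z=-1276457.9724
→ Helmert 7p (PV): X=-6196489.7338, Y=-805876.5527, Z=-1276039.7777
→ Helmert 7p (PV): X=-6196755.7392, Y=-805270.1844, Z=-1276254.9417

X=-6196755.739 m, Y=-805270.184 m, Z=-1276254.942 m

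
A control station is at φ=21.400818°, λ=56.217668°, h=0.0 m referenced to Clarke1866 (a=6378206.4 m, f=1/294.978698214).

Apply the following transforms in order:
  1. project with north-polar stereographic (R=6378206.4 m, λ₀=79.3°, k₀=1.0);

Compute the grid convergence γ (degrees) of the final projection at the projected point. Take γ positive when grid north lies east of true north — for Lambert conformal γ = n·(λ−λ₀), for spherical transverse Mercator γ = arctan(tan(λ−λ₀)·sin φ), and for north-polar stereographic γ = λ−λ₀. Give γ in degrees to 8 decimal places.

start: φ=21.400818°, λ=56.217668°, h=0.000 m
→ into stereo (λ₀=79.3°): φ=21.40081800°, λ−λ₀=-23.08233200°
convergence γ = -23.08233200°

-23.08233200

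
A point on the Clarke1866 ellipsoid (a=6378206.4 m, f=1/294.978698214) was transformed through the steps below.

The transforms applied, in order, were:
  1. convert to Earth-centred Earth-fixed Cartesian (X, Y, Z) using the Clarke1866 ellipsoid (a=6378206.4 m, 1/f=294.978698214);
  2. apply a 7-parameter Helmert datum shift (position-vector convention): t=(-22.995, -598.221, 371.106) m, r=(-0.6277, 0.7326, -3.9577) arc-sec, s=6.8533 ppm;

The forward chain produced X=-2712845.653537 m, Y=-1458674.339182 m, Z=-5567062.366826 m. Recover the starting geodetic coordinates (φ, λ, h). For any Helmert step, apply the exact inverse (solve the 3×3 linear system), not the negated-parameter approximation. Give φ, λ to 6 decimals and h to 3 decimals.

φ=-61.213931°, λ=-151.742057°, h=849.679 m

start: X=-2712845.6535, Y=-1458674.3392, Z=-5567062.3668 m
→ Helmert⁻¹: X=-2712756.3156, Y=-1458101.2339, Z=-5567409.3901
→ geod (Bowring, a=6378206.400): φ=-61.21393100°, λ=-151.74205700°, h=849.6790 m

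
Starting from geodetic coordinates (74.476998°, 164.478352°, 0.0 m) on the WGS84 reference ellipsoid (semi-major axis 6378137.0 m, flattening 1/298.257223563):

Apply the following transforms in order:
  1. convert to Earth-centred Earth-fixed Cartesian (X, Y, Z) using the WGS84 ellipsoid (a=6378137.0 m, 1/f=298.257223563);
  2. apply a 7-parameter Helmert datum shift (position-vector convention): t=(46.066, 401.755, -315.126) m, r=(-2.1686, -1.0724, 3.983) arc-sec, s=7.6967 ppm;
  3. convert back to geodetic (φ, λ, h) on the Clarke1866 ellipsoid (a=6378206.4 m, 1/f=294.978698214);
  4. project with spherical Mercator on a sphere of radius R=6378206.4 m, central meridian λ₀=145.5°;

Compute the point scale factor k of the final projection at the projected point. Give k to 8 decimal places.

start: φ=74.476998°, λ=164.478352°, h=0.000 m
→ ECEF (a=6378137.000, f=1/298.257223563): X=-1649831.5692, Y=458210.1536, Z=6123399.9127
→ Helmert 7p (PV): X=-1649838.8862, Y=458647.9564, Z=6123118.5214
→ geod (Bowring, a=6378206.400): φ=74.47635312°, λ=164.46430319°, h=-86.4513 m
→ into merc (λ₀=145.5°): φ=74.47635312°, λ−λ₀=18.96430319°
scale k = 3.73641730

3.73641730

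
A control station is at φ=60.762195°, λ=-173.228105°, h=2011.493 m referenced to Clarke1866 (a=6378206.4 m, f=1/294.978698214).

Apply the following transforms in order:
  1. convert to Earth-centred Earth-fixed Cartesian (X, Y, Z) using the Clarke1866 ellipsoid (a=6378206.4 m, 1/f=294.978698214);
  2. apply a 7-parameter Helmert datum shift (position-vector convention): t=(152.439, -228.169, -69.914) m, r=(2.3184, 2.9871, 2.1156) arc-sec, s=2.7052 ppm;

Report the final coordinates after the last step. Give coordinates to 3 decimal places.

X=-3102358.796 m, Y=-368740.948 m, Z=5543992.582 m

start: φ=60.762195°, λ=-173.228105°, h=2011.493 m
→ ECEF (a=6378206.400, f=1/294.978698214): X=-3102586.9088, Y=-368417.6451, Z=5544006.7076
→ Helmert 7p (PV): X=-3102358.7964, Y=-368740.9475, Z=5543992.5816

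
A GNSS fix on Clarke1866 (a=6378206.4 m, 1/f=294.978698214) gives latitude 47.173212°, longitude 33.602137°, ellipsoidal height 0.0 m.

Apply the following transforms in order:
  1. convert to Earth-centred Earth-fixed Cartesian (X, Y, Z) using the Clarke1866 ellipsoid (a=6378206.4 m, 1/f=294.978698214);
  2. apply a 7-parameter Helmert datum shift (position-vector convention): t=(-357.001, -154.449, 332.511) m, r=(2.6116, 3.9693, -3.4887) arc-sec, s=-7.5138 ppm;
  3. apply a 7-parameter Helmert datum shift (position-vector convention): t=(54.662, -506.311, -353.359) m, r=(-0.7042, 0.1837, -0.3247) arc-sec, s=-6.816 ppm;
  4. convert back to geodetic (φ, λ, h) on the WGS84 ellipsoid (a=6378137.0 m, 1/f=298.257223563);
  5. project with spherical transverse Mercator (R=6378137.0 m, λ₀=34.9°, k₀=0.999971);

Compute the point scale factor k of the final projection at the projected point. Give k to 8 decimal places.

1.00009088

start: φ=47.173212°, λ=33.602137°, h=0.000 m
→ ECEF (a=6378206.400, f=1/294.978698214): X=3617886.1430, Y=2403912.3155, Z=4654672.2084
→ Helmert 7p (PV): X=3617632.1892, Y=2403619.6784, Z=4654930.5607
→ Helmert 7p (PV): X=3617670.1228, Y=2403107.1816, Z=4654534.0458
→ geod (Bowring, a=6378137.000): φ=47.17435909°, λ=33.59486739°, h=-584.8846 m
→ into tm (λ₀=34.9°): φ=47.17435909°, λ−λ₀=-1.30513261°
scale k = 1.00009088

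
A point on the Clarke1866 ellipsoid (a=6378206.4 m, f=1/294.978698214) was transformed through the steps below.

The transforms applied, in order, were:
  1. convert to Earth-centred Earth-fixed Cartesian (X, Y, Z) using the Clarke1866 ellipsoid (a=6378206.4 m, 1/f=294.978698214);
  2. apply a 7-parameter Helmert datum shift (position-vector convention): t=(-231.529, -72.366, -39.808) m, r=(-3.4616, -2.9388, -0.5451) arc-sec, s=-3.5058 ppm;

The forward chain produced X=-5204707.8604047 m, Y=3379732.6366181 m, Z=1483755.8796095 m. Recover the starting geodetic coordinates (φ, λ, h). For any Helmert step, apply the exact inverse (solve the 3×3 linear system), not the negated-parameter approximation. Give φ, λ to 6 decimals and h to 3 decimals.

φ=13.536701°, λ=147.000404°, h=3532.311 m

start: X=-5204707.8604, Y=3379732.6366, Z=1483755.8796 m
→ Helmert⁻¹: X=-5204482.3665, Y=3379778.1938, Z=1483931.7619
→ geod (Bowring, a=6378206.400): φ=13.53670100°, λ=147.00040400°, h=3532.3110 m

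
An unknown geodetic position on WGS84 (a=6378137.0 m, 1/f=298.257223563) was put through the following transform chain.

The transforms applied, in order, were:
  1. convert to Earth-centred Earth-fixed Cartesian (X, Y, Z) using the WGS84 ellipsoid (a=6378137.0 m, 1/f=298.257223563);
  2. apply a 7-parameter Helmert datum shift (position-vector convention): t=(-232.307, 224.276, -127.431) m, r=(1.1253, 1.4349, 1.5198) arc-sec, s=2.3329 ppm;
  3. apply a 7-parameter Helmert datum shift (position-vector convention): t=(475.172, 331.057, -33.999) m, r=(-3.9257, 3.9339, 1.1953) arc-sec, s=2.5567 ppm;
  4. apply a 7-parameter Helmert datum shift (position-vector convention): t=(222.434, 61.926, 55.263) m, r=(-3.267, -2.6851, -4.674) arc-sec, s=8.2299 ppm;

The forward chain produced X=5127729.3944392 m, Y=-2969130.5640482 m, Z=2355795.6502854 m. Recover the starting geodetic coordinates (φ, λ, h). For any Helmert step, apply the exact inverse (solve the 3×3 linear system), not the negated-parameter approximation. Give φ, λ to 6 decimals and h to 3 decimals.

φ=21.815282°, λ=-30.079912°, h=1114.010 m

start: X=5127729.3944, Y=-2969130.5640, Z=2355795.6503 m
→ Helmert⁻¹: X=5127562.7067, Y=-2969089.1727, Z=2355607.2237
→ Helmert⁻¹: X=5127012.2905, Y=-2969487.1827, Z=2355676.4666
→ Helmert⁻¹: X=5127194.3660, Y=-2969729.4563, Z=2355850.2712
→ geod (Bowring, a=6378137.000): φ=21.81528200°, λ=-30.07991200°, h=1114.0100 m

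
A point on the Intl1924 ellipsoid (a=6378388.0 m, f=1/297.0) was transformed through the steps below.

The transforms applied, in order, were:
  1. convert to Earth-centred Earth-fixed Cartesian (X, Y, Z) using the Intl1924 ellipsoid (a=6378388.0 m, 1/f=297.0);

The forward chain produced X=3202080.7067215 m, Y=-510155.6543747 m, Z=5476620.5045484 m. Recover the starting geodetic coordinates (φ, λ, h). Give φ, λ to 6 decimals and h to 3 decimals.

φ=59.541198°, λ=-9.052287°, h=2041.979 m

start: X=3202080.7067, Y=-510155.6544, Z=5476620.5045 m
→ geod (Bowring, a=6378388.000): φ=59.54119800°, λ=-9.05228700°, h=2041.9790 m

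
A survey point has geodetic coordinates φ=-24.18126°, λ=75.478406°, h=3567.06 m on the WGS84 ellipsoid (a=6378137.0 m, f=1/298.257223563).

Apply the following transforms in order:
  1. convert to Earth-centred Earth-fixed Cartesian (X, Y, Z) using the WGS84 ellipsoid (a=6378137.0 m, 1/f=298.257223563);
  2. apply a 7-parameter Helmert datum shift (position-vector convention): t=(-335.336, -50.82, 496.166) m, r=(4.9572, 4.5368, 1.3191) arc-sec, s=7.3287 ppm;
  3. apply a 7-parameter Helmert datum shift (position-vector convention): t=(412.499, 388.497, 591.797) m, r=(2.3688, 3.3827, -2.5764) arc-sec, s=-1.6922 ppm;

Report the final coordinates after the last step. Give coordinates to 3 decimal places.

start: φ=-24.181260°, λ=75.478406°, h=3567.060 m
→ ECEF (a=6378137.000, f=1/298.257223563): X=1460590.5041, Y=5638916.2936, Z=-2598072.2183
→ Helmert 7p (PV): X=1460172.6651, Y=5638978.5807, Z=-2597491.6966
→ Helmert 7p (PV): X=1460610.5299, Y=5639369.1270, Z=-2596854.6912

X=1460610.530 m, Y=5639369.127 m, Z=-2596854.691 m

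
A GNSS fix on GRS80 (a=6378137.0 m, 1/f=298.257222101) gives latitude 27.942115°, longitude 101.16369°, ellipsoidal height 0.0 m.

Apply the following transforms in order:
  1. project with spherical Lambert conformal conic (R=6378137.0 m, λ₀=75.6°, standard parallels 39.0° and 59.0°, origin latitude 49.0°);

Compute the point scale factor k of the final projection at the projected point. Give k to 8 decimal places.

1.04902336

start: φ=27.942115°, λ=101.163690°, h=0.000 m
→ into lcc (λ₀=75.6°): φ=27.94211500°, λ−λ₀=25.56369000°
scale k = 1.04902336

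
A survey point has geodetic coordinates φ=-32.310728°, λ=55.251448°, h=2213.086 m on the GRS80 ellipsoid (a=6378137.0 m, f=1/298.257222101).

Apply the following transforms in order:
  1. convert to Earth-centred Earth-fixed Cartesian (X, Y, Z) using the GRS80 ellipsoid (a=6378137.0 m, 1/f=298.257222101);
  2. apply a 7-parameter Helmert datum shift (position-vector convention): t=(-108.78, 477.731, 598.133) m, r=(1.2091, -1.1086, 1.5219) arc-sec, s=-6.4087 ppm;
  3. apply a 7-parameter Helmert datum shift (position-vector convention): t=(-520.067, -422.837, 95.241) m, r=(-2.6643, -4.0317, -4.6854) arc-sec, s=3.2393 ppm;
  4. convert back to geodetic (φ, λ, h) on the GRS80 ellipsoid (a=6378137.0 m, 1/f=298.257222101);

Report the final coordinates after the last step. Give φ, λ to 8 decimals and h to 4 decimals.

start: φ=-32.310728°, λ=55.251448°, h=2213.086 m
→ ECEF (a=6378137.000, f=1/298.257222101): X=3076496.9349, Y=4434991.3227, Z=-3390785.4514
→ Helmert 7p (PV): X=3076353.9399, Y=4435483.2068, Z=-3390123.0556
→ Helmert 7p (PV): X=3076010.8568, Y=4434961.0667, Z=-3390035.9578
→ geod (Bowring, a=6378137.000): φ=-32.30647198°, λ=55.25550474°, h=1557.3373 m

φ=-32.30647198°, λ=55.25550474°, h=1557.3373 m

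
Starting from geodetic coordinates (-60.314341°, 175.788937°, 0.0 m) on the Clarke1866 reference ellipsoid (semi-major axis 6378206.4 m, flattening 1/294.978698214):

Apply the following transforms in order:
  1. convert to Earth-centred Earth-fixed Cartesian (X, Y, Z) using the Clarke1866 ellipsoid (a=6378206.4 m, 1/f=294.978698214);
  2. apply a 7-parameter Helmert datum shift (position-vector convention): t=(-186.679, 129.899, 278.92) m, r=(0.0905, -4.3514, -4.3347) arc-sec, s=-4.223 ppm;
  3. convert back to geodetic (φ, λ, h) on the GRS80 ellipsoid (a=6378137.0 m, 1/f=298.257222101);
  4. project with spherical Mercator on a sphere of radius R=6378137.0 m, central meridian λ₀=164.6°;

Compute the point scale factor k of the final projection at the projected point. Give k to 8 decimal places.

2.01900740

start: φ=-60.314341°, λ=175.788937°, h=0.000 m
→ ECEF (a=6378206.400, f=1/294.978698214): X=-3158300.6982, Y=232544.2257, Z=-5517707.8534
→ Helmert 7p (PV): X=-3158352.7506, Y=232741.9356, Z=-5517472.1579
→ geod (Bowring, a=6378137.000): φ=-60.31093459°, λ=175.78543884°, h=-281.8621 m
→ into merc (λ₀=164.6°): φ=-60.31093459°, λ−λ₀=11.18543884°
scale k = 2.01900740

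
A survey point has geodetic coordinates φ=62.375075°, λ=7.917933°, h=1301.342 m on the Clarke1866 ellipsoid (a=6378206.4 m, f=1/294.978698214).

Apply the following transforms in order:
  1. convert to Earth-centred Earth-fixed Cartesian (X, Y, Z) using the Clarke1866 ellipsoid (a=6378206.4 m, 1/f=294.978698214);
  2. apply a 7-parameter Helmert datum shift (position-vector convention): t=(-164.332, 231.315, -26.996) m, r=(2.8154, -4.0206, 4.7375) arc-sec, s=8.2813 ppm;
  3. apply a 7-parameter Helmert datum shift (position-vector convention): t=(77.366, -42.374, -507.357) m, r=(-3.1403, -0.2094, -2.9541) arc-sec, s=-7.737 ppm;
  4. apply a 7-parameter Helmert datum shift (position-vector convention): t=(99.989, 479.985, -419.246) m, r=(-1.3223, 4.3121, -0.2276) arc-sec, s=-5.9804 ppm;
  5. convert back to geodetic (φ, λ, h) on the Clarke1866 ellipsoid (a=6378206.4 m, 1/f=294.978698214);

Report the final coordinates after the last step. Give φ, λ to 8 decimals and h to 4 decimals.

φ=62.37018796°, λ=7.93198320°, h=470.6098 m

start: φ=62.375075°, λ=7.917933°, h=1301.342 m
→ ECEF (a=6378206.400, f=1/294.978698214): X=2937672.1231, Y=408572.8993, Z=5628977.2532
→ Helmert 7p (PV): X=2937413.0114, Y=408798.2379, Z=5629059.7121
→ Helmert 7p (PV): X=2937467.7908, Y=408796.3317, Z=5628505.5613
→ Helmert 7p (PV): X=2937668.3305, Y=409306.7130, Z=5627988.6247
→ geod (Bowring, a=6378206.400): φ=62.37018796°, λ=7.93198320°, h=470.6098 m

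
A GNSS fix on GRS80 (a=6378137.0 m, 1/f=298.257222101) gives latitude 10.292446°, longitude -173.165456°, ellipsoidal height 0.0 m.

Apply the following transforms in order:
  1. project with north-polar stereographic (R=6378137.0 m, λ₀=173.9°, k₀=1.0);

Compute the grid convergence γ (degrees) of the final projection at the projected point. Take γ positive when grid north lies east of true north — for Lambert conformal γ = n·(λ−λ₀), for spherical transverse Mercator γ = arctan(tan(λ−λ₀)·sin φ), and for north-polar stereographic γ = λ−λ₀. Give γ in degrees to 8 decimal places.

12.93454400

start: φ=10.292446°, λ=-173.165456°, h=0.000 m
→ into stereo (λ₀=173.9°): φ=10.29244600°, λ−λ₀=12.93454400°
convergence γ = 12.93454400°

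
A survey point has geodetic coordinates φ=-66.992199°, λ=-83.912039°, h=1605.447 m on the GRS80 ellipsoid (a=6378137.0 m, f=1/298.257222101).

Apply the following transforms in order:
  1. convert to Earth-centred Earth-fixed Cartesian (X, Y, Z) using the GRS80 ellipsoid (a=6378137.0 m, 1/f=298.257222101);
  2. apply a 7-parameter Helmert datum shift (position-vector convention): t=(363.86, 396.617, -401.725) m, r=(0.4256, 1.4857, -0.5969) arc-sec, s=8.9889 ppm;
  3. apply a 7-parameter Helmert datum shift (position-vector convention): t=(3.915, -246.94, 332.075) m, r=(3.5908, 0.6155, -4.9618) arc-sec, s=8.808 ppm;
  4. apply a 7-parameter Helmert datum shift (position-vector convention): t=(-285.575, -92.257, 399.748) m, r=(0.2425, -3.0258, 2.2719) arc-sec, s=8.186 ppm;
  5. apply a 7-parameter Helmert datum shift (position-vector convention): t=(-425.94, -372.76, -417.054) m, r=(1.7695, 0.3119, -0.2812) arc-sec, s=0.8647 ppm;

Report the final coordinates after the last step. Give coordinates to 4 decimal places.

X=264845.9503 m, Y=-2486775.9065 m, Z=-5849866.9801 m

start: φ=-66.992199°, λ=-83.912039°, h=1605.447 m
→ ECEF (a=6378137.000, f=1/298.257222101): X=265208.1933, Y=-2486560.1911, Z=-5849551.0962
→ Helmert 7p (PV): X=265525.1074, Y=-2486174.6232, Z=-5850012.4432
→ Helmert 7p (PV): X=265454.0978, Y=-2486348.0068, Z=-5849775.9689
→ Helmert 7p (PV): X=265283.8958, Y=-2486450.8157, Z=-5849423.1362
→ Helmert 7p (PV): X=264845.9503, Y=-2486775.9065, Z=-5849866.9801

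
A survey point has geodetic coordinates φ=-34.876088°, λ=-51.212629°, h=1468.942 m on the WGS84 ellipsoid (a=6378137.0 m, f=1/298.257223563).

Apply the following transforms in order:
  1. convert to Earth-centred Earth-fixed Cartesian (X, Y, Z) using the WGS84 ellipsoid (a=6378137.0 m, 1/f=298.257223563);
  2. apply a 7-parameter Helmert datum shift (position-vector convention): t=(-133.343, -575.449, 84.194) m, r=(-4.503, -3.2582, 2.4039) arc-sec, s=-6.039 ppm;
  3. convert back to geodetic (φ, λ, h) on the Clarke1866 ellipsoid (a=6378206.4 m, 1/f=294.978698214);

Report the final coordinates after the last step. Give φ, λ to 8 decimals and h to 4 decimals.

φ=-34.87404926°, λ=-51.21709352°, h=1689.4620 m

start: φ=-34.876088°, λ=-51.212629°, h=1468.942 m
→ ECEF (a=6378137.000, f=1/298.257223563): X=3282193.4079, Y=-4084068.3759, Z=-3627437.6780
→ Helmert 7p (PV): X=3282145.1403, Y=-4084660.1000, Z=-3627190.5726
→ geod (Bowring, a=6378206.400): φ=-34.87404926°, λ=-51.21709352°, h=1689.4620 m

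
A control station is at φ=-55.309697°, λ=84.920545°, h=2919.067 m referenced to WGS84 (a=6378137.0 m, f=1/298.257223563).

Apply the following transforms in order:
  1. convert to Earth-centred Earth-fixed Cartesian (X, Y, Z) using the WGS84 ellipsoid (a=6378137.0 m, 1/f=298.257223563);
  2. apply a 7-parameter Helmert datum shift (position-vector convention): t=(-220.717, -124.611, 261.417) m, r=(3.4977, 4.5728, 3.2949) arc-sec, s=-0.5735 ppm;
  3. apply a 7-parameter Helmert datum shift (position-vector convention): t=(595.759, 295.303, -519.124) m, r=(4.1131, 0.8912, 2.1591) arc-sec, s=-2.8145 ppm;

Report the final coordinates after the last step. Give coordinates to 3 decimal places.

X=322411.274 m, Y=3626024.391 m, Z=-5223597.490 m

start: φ=-55.309697°, λ=84.920545°, h=2919.067 m
→ ECEF (a=6378137.000, f=1/298.257223563): X=322271.5604, Y=3625664.7349, Z=-5223482.7234
→ Helmert 7p (PV): X=321876.9395, Y=3625631.7688, Z=-5223163.9738
→ Helmert 7p (PV): X=322411.2736, Y=3626024.3909, Z=-5223597.4899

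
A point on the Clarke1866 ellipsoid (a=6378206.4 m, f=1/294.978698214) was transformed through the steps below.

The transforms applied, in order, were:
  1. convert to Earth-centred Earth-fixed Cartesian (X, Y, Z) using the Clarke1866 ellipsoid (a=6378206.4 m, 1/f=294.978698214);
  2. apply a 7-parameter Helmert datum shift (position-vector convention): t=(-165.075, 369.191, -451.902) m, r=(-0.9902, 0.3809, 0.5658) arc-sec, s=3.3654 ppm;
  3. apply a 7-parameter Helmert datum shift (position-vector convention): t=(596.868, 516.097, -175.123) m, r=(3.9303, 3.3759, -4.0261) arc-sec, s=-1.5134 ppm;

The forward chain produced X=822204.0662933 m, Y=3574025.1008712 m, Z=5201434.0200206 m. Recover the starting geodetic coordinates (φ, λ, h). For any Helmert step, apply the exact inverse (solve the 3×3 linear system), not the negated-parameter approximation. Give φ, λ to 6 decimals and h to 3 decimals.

start: X=822204.0663, Y=3574025.1009, Z=5201434.0200 m
→ Helmert⁻¹: X=821453.5547, Y=3573629.5599, Z=5201562.3655
→ Helmert⁻¹: X=821616.0599, Y=3573221.1168, Z=5202015.4317
→ geod (Bowring, a=6378206.400): φ=55.00621500°, λ=77.05065900°, h=533.7410 m

φ=55.006215°, λ=77.050659°, h=533.741 m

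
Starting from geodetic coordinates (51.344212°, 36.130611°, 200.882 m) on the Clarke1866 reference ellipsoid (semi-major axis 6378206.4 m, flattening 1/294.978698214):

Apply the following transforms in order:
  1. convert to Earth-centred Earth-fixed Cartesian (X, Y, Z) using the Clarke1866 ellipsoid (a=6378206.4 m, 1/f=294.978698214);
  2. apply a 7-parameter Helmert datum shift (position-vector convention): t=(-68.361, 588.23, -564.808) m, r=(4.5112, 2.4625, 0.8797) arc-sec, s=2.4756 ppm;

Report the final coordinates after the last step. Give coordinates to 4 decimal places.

X=3224597.2427 m, Y=2354564.2400 m, Z=4956967.6359 m

start: φ=51.344212°, λ=36.130611°, h=200.882 m
→ ECEF (a=6378206.400, f=1/294.978698214): X=3224608.4752, Y=2354064.8551, Z=4957507.1826
→ Helmert 7p (PV): X=3224597.2427, Y=2354564.2400, Z=4956967.6359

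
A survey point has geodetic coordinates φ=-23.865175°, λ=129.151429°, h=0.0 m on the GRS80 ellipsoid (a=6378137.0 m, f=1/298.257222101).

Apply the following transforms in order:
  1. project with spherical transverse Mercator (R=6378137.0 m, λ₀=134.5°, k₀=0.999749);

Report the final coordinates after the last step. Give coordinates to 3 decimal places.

E=-544888.982 m, N=-2666302.053 m

start: φ=-23.865175°, λ=129.151429°, h=0.000 m
→ tm (R=6378137.0, λ₀=134.5°): E=-544888.9816, N=-2666302.0531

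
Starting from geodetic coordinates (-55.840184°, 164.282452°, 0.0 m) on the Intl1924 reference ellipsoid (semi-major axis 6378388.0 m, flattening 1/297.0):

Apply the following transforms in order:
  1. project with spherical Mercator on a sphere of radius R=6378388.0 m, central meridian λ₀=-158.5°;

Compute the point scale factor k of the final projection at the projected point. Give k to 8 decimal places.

start: φ=-55.840184°, λ=164.282452°, h=0.000 m
→ into merc (λ₀=-158.5°): φ=-55.84018400°, λ−λ₀=-37.21754800°
scale k = 1.78093384

1.78093384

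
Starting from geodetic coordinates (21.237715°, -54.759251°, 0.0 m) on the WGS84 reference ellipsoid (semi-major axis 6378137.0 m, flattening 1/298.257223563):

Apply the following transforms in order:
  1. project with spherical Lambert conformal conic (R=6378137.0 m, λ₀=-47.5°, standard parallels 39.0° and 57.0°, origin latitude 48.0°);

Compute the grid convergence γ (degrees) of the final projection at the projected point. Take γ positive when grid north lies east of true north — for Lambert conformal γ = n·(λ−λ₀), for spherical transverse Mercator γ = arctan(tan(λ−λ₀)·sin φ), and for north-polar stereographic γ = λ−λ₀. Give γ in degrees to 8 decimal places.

start: φ=21.237715°, λ=-54.759251°, h=0.000 m
→ into lcc (λ₀=-47.5°): φ=21.23771500°, λ−λ₀=-7.25925100°
convergence γ = -5.41725908°

-5.41725908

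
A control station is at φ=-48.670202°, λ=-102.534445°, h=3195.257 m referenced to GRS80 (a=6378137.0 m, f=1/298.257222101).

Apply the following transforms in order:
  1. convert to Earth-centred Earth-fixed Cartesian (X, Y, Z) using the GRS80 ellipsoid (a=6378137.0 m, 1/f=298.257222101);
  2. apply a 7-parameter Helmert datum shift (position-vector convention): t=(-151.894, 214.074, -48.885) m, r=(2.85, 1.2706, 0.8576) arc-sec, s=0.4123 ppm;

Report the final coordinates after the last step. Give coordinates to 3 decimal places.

start: φ=-48.670202°, λ=-102.534445°, h=3195.257 m
→ ECEF (a=6378137.000, f=1/298.257222101): X=-916319.5697, Y=-4121523.0957, Z=-4768817.1828
→ Helmert 7p (PV): X=-916484.0813, Y=-4121248.6392, Z=-4768919.3373

X=-916484.081 m, Y=-4121248.639 m, Z=-4768919.337 m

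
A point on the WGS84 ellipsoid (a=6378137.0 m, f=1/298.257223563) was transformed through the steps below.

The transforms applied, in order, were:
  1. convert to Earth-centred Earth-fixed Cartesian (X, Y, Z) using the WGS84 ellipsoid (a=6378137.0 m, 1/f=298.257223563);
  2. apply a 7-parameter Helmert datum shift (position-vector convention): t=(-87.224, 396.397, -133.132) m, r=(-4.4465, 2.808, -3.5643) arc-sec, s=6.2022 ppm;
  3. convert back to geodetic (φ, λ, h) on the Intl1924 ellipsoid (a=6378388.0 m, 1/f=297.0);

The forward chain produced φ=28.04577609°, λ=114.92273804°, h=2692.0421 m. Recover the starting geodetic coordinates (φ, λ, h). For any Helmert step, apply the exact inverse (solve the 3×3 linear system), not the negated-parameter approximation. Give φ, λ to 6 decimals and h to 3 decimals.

start: φ=28.045776°, λ=114.922738°, h=2692.042 m
→ ECEF (a=6378388.000, f=1/297.0): X=-2374966.0940, Y=5111114.2183, Z=2982290.9073
→ Helmert⁻¹: X=-2374993.0548, Y=5110580.7893, Z=2982483.3798
→ geod (Bowring, a=6378137.000): φ=28.04862900°, λ=114.92527200°, h=2596.4840 m

φ=28.048629°, λ=114.925272°, h=2596.484 m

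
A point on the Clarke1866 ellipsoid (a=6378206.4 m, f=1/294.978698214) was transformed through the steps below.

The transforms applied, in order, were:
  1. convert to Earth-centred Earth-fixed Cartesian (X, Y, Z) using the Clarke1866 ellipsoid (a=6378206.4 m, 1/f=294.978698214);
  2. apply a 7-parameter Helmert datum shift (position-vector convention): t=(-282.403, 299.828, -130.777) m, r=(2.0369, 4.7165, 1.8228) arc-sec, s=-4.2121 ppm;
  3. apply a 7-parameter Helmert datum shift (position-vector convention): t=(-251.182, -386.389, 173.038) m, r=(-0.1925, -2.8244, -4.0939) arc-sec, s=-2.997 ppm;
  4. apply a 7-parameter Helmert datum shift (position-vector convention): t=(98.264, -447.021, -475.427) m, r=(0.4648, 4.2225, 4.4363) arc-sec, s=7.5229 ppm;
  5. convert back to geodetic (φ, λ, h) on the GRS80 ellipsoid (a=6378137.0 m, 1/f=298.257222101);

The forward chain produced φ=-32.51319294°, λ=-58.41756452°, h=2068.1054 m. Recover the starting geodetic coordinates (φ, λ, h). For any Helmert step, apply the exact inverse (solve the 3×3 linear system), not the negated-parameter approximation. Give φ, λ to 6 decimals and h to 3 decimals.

start: φ=-32.513193°, λ=-58.417565°, h=2068.105 m
→ ECEF (a=6378137.000, f=1/298.257222101): X=2820482.8478, Y=-4587780.1888, Z=-3409668.5875
→ Helmert⁻¹: X=2820334.4909, Y=-4587366.9993, Z=-3409099.4406
→ Helmert⁻¹: X=2820638.4826, Y=-4586935.1923, Z=-3409325.6003
→ Helmert⁻¹: X=2820970.1820, Y=-4587312.9371, Z=-3409099.3778
→ geod (Bowring, a=6378206.400): φ=-32.51149900°, λ=-58.41054400°, h=1640.9310 m

φ=-32.511499°, λ=-58.410544°, h=1640.931 m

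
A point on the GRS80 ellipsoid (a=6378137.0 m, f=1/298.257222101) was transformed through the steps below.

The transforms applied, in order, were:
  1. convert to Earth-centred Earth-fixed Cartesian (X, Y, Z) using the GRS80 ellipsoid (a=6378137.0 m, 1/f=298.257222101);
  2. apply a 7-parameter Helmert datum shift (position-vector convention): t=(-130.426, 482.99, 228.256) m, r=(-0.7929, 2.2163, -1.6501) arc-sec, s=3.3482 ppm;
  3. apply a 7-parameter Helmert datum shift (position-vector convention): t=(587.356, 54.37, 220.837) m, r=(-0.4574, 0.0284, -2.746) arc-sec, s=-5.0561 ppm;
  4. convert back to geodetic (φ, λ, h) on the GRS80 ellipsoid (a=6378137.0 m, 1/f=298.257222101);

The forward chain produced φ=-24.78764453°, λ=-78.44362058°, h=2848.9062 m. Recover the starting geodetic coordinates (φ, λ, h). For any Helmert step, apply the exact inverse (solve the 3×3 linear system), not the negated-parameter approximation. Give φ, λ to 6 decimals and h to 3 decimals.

start: φ=-24.787645°, λ=-78.443621°, h=2848.906 m
→ ECEF (a=6378137.000, f=1/298.257222101): X=1161225.4043, Y=-5678995.8216, Z=-2658931.5302
→ Helmert⁻¹: X=1160719.8879, Y=-5679057.5561, Z=-2659178.2459
→ Helmert⁻¹: X=1160920.4378, Y=-5679502.0197, Z=-2659406.9562
→ geod (Bowring, a=6378137.000): φ=-24.78989400°, λ=-78.44757600°, h=3443.0280 m

φ=-24.789894°, λ=-78.447576°, h=3443.028 m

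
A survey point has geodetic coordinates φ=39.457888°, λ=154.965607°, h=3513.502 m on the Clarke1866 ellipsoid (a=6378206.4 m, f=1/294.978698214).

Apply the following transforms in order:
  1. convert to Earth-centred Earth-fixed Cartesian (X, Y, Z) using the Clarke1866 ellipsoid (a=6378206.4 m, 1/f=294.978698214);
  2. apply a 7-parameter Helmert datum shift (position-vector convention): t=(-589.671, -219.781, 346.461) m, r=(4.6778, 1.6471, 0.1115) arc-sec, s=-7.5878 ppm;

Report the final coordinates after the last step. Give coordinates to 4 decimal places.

start: φ=39.457888°, λ=154.965607°, h=3513.502 m
→ ECEF (a=6378206.400, f=1/294.978698214): X=-4470487.4384, Y=2087890.4565, Z=4033730.6041
→ Helmert 7p (PV): X=-4471012.1063, Y=2087560.9377, Z=4034129.5063

X=-4471012.1063 m, Y=2087560.9377 m, Z=4034129.5063 m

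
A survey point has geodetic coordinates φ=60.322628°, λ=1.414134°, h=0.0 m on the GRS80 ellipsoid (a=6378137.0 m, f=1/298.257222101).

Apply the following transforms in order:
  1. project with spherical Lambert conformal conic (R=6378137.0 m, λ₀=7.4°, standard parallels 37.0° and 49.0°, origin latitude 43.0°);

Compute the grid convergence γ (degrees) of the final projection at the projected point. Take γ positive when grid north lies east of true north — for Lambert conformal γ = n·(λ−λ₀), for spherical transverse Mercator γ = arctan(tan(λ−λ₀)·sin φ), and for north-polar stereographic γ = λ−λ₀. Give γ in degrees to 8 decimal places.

start: φ=60.322628°, λ=1.414134°, h=0.000 m
→ into lcc (λ₀=7.4°): φ=60.32262800°, λ−λ₀=-5.98586600°
convergence γ = -4.08986291°

-4.08986291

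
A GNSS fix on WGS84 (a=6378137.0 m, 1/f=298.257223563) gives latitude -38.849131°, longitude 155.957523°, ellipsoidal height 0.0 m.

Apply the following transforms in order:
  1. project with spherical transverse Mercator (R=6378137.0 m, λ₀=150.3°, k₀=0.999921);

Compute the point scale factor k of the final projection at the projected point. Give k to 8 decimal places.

start: φ=-38.849131°, λ=155.957523°, h=0.000 m
→ into tm (λ₀=150.3°): φ=-38.84913100°, λ−λ₀=5.65752300°
scale k = 1.00288112

1.00288112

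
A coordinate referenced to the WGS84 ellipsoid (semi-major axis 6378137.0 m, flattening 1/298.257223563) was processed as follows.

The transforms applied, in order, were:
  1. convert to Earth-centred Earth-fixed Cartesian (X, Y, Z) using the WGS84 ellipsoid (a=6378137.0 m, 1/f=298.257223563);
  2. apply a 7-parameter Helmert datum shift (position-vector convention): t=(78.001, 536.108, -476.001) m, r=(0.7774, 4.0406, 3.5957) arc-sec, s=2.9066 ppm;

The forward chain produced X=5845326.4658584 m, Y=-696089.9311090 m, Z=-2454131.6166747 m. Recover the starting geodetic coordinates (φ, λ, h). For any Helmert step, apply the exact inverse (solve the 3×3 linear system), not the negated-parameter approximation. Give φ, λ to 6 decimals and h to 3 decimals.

start: X=5845326.4659, Y=-696089.9311, Z=-2454131.6167 m
→ Helmert⁻¹: X=5845267.3925, Y=-696735.1588, Z=-2453531.3528
→ geod (Bowring, a=6378137.000): φ=-22.76312000°, λ=-6.79738300°, h=2533.9040 m

φ=-22.763120°, λ=-6.797383°, h=2533.904 m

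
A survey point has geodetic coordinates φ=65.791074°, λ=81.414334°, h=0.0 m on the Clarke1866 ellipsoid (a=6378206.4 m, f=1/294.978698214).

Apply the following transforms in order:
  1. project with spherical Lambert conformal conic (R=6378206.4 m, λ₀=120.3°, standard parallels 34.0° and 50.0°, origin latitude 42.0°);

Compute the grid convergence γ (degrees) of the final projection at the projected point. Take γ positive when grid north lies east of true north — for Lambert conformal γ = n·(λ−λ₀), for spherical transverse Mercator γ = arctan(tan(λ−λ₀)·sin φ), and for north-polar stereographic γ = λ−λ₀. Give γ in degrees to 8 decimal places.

-26.10513666

start: φ=65.791074°, λ=81.414334°, h=0.000 m
→ into lcc (λ₀=120.3°): φ=65.79107400°, λ−λ₀=-38.88566600°
convergence γ = -26.10513666°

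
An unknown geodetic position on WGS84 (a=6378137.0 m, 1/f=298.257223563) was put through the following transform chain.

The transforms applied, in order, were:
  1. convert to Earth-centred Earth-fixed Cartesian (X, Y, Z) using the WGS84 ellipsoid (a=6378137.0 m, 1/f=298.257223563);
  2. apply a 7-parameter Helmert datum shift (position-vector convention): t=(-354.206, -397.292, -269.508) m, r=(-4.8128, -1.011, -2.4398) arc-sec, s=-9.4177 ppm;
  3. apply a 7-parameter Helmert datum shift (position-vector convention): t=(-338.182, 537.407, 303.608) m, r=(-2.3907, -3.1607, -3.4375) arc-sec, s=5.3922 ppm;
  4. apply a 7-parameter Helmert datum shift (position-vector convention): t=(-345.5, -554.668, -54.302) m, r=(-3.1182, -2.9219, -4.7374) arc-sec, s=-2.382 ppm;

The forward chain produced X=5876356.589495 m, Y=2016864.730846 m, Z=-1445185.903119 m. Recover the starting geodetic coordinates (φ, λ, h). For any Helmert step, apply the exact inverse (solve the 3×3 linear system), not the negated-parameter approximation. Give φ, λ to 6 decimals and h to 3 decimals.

start: X=5876356.5895, Y=2016864.7308, Z=-1445185.9031 m
→ Helmert⁻¹: X=5876649.2767, Y=2017581.0242, Z=-1445187.7900
→ Helmert⁻¹: X=5876900.0014, Y=2017147.4369, Z=-1445550.2787
→ Helmert⁻¹: X=5877278.6082, Y=2017666.9718, Z=-1445276.1109
→ geod (Bowring, a=6378137.000): φ=-13.17849400°, λ=18.94732200°, h=2793.8330 m

φ=-13.178494°, λ=18.947322°, h=2793.833 m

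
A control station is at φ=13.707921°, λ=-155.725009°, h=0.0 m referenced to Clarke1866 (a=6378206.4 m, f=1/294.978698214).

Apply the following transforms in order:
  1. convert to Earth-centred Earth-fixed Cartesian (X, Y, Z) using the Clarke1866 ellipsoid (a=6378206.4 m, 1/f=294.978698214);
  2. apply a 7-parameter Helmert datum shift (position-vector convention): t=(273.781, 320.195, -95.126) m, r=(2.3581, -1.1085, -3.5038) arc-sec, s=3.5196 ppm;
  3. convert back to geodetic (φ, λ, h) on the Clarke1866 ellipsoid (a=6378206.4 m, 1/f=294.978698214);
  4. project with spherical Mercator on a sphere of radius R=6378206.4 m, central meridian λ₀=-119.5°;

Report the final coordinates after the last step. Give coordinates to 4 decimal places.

E=-4032873.6568 m, N=1540679.3887 m

start: φ=13.707921°, λ=-155.725009°, h=0.000 m
→ ECEF (a=6378206.400, f=1/294.978698214): X=-5649725.8214, Y=-2547980.8145, Z=1501514.0881
→ Helmert 7p (PV): X=-5649523.2770, Y=-2547590.7817, Z=1501364.7546
→ geod (Bowring, a=6378206.400): φ=13.70734852°, λ=-155.72752626°, h=-370.5403 m
→ merc (R=6378206.4, λ₀=-119.5°): E=-4032873.6568, N=1540679.3887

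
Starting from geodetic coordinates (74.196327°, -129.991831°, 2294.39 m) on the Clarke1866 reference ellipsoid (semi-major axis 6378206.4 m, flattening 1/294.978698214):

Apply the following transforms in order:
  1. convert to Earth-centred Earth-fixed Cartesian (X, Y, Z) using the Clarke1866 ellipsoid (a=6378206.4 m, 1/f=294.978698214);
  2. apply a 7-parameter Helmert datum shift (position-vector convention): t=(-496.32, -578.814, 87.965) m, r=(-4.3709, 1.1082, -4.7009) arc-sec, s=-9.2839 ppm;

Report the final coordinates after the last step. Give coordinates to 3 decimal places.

start: φ=74.196327°, λ=-129.991831°, h=2294.390 m
→ ECEF (a=6378206.400, f=1/294.978698214): X=-1120282.4771, Y=-1335487.3120, Z=6116970.8388
→ Helmert 7p (PV): X=-1120765.9684, Y=-1335898.5740, Z=6117036.3330

X=-1120765.968 m, Y=-1335898.574 m, Z=6117036.333 m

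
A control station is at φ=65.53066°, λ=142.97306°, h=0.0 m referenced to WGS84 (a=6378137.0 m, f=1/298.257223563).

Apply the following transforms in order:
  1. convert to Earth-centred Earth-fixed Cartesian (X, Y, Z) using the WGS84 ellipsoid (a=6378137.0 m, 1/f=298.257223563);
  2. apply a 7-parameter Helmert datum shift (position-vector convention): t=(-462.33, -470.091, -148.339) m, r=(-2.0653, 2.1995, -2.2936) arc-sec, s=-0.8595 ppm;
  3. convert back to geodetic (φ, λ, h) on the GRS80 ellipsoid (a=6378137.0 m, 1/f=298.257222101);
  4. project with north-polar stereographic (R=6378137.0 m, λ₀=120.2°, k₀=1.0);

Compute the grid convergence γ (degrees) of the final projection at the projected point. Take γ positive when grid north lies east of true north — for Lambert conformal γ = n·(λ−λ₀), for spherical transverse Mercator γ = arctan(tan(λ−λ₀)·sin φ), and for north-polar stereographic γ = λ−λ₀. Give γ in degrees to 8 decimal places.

start: φ=65.530660°, λ=142.973060°, h=0.000 m
→ ECEF (a=6378137.000, f=1/298.257223563): X=-2115011.6746, Y=1595335.3255, Z=5782466.1201
→ Helmert 7p (PV): X=-2115392.7860, Y=1594945.2805, Z=5782319.3906
→ geod (Bowring, a=6378137.000): φ=65.52954811°, λ=142.98475785°, h=-104.7890 m
→ into stereo (λ₀=120.2°): φ=65.52954811°, λ−λ₀=22.78475785°
convergence γ = 22.78475785°

22.78475785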